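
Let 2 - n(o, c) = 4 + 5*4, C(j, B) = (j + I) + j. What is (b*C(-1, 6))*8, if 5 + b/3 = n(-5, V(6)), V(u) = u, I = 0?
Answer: 1296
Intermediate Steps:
C(j, B) = 2*j (C(j, B) = (j + 0) + j = j + j = 2*j)
n(o, c) = -22 (n(o, c) = 2 - (4 + 5*4) = 2 - (4 + 20) = 2 - 1*24 = 2 - 24 = -22)
b = -81 (b = -15 + 3*(-22) = -15 - 66 = -81)
(b*C(-1, 6))*8 = -162*(-1)*8 = -81*(-2)*8 = 162*8 = 1296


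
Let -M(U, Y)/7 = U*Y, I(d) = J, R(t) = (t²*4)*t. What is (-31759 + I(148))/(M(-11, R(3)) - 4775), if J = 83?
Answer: -31676/3541 ≈ -8.9455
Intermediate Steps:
R(t) = 4*t³ (R(t) = (4*t²)*t = 4*t³)
I(d) = 83
M(U, Y) = -7*U*Y
(-31759 + I(148))/(M(-11, R(3)) - 4775) = (-31759 + 83)/(-7*(-11)*4*3³ - 4775) = -31676/(-7*(-11)*4*27 - 4775) = -31676/(-7*(-11)*108 - 4775) = -31676/(8316 - 4775) = -31676/3541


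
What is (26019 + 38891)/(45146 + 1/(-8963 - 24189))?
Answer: 2151896320/1496680191 ≈ 1.4378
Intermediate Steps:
(26019 + 38891)/(45146 + 1/(-8963 - 24189)) = 64910/(45146 + 1/(-33152)) = 64910/(45146 - 1/33152) = 64910/(1496680191/33152) = 64910*(33152/1496680191) = 2151896320/1496680191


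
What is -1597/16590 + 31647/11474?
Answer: 126674938/47588415 ≈ 2.6619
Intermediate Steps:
-1597/16590 + 31647/11474 = 126674938/47588415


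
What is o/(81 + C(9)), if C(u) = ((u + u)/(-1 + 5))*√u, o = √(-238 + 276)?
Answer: 2*√38/189 ≈ 0.065232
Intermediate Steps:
o = √38 ≈ 6.1644
C(u) = u^(3/2)/2 (C(u) = ((2*u)/4)*√u = ((2*u)*(¼))*√u = (u/2)*√u = u^(3/2)/2)
o/(81 + C(9)) = √38/(81 + 9^(3/2)/2) = √38/(81 + (½)*27) = √38/(81 + 27/2) = √38/(189/2) = √38*(2/189) = 2*√38/189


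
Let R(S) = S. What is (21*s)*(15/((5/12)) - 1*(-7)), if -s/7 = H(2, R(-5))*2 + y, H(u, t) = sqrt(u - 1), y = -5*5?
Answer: 145383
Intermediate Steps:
y = -25
H(u, t) = sqrt(-1 + u)
s = 161 (s = -7*(sqrt(-1 + 2)*2 - 25) = -7*(sqrt(1)*2 - 25) = -7*(1*2 - 25) = -7*(2 - 25) = -7*(-23) = 161)
(21*s)*(15/((5/12)) - 1*(-7)) = (21*161)*(15/((5/12)) - 1*(-7)) = 3381*(15/((5*(1/12))) + 7) = 3381*(15/(5/12) + 7) = 3381*(15*(12/5) + 7) = 3381*(36 + 7) = 3381*43 = 145383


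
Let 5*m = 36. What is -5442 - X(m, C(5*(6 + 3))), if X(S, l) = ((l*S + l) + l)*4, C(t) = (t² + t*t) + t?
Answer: -156138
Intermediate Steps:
m = 36/5 (m = (⅕)*36 = 36/5 ≈ 7.2000)
C(t) = t + 2*t² (C(t) = (t² + t²) + t = 2*t² + t = t + 2*t²)
X(S, l) = 8*l + 4*S*l (X(S, l) = ((S*l + l) + l)*4 = ((l + S*l) + l)*4 = (2*l + S*l)*4 = 8*l + 4*S*l)
-5442 - X(m, C(5*(6 + 3))) = -5442 - 4*(5*(6 + 3))*(1 + 2*(5*(6 + 3)))*(2 + 36/5) = -5442 - 4*(5*9)*(1 + 2*(5*9))*46/5 = -5442 - 4*45*(1 + 2*45)*46/5 = -5442 - 4*45*(1 + 90)*46/5 = -5442 - 4*45*91*46/5 = -5442 - 4*4095*46/5 = -5442 - 1*150696 = -5442 - 150696 = -156138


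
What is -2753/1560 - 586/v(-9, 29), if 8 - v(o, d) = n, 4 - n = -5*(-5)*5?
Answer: -141033/22360 ≈ -6.3074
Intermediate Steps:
n = -121 (n = 4 - (-5*(-5))*5 = 4 - 25*5 = 4 - 1*125 = 4 - 125 = -121)
v(o, d) = 129 (v(o, d) = 8 - 1*(-121) = 8 + 121 = 129)
-2753/1560 - 586/v(-9, 29) = -2753/1560 - 586/129 = -141033/22360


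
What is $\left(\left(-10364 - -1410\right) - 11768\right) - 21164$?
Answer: $-41886$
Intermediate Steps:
$\left(\left(-10364 - -1410\right) - 11768\right) - 21164 = \left(\left(-10364 + 1410\right) - 11768\right) - 21164 = \left(-8954 - 11768\right) - 21164 = -20722 - 21164 = -41886$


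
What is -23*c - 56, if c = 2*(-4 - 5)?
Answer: 358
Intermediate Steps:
c = -18 (c = 2*(-9) = -18)
-23*c - 56 = -23*(-18) - 56 = 414 - 56 = 358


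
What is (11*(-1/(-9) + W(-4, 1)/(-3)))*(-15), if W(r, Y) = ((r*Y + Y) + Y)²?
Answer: 605/3 ≈ 201.67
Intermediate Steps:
W(r, Y) = (2*Y + Y*r)² (W(r, Y) = ((Y*r + Y) + Y)² = ((Y + Y*r) + Y)² = (2*Y + Y*r)²)
(11*(-1/(-9) + W(-4, 1)/(-3)))*(-15) = (11*(-1/(-9) + (1²*(2 - 4)²)/(-3)))*(-15) = (11*(-1*(-⅑) + (1*(-2)²)*(-⅓)))*(-15) = (11*(⅑ + (1*4)*(-⅓)))*(-15) = (11*(⅑ + 4*(-⅓)))*(-15) = (11*(⅑ - 4/3))*(-15) = (11*(-11/9))*(-15) = -121/9*(-15) = 605/3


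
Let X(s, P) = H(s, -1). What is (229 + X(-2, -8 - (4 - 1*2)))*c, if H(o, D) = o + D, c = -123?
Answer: -27798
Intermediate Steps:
H(o, D) = D + o
X(s, P) = -1 + s
(229 + X(-2, -8 - (4 - 1*2)))*c = (229 + (-1 - 2))*(-123) = (229 - 3)*(-123) = 226*(-123) = -27798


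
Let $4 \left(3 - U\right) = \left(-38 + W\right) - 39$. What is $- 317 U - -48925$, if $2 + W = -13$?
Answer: $40683$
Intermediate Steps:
$W = -15$ ($W = -2 - 13 = -15$)
$U = 26$ ($U = 3 - \frac{\left(-38 - 15\right) - 39}{4} = 3 - \frac{-53 - 39}{4} = 3 - -23 = 3 + 23 = 26$)
$- 317 U - -48925 = \left(-317\right) 26 - -48925 = -8242 + 48925 = 40683$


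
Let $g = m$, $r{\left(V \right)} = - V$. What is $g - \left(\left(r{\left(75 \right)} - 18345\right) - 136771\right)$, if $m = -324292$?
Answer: $-169101$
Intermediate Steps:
$g = -324292$
$g - \left(\left(r{\left(75 \right)} - 18345\right) - 136771\right) = -324292 - \left(\left(\left(-1\right) 75 - 18345\right) - 136771\right) = -324292 - \left(\left(-75 - 18345\right) - 136771\right) = -324292 - \left(-18420 - 136771\right) = -324292 - -155191 = -324292 + 155191 = -169101$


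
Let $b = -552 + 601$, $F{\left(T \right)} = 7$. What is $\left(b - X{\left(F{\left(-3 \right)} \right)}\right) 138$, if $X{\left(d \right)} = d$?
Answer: $5796$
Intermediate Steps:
$b = 49$
$\left(b - X{\left(F{\left(-3 \right)} \right)}\right) 138 = \left(49 - 7\right) 138 = 42 \cdot 138 = 5796$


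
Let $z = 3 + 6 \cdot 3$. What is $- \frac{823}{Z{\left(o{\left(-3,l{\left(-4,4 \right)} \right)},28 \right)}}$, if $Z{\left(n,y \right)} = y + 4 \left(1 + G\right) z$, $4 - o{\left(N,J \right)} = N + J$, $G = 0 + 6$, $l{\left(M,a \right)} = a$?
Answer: $- \frac{823}{616} \approx -1.336$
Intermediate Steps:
$G = 6$
$z = 21$ ($z = 3 + 18 = 21$)
$o{\left(N,J \right)} = 4 - J - N$ ($o{\left(N,J \right)} = 4 - \left(N + J\right) = 4 - \left(J + N\right) = 4 - J - N$)
$Z{\left(n,y \right)} = 588 + y$ ($Z{\left(n,y \right)} = y + 4 \left(1 + 6\right) 21 = y + 4 \cdot 7 \cdot 21 = y + 28 \cdot 21 = y + 588 = 588 + y$)
$- \frac{823}{Z{\left(o{\left(-3,l{\left(-4,4 \right)} \right)},28 \right)}} = - \frac{823}{588 + 28} = - \frac{823}{616}$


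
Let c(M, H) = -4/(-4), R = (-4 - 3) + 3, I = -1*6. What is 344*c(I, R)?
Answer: 344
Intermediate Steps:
I = -6
R = -4 (R = -7 + 3 = -4)
c(M, H) = 1 (c(M, H) = -4*(-¼) = 1)
344*c(I, R) = 344*1 = 344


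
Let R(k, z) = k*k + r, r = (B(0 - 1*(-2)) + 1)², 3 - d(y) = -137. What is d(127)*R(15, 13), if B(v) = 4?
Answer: 35000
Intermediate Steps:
d(y) = 140 (d(y) = 3 - 1*(-137) = 3 + 137 = 140)
r = 25 (r = (4 + 1)² = 5² = 25)
R(k, z) = 25 + k² (R(k, z) = k*k + 25 = k² + 25 = 25 + k²)
d(127)*R(15, 13) = 140*(25 + 15²) = 140*(25 + 225) = 140*250 = 35000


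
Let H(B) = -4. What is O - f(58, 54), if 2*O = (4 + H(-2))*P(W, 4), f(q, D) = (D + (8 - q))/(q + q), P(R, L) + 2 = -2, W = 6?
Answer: -1/29 ≈ -0.034483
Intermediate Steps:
P(R, L) = -4 (P(R, L) = -2 - 2 = -4)
f(q, D) = (8 + D - q)/(2*q) (f(q, D) = (8 + D - q)/((2*q)) = (8 + D - q)*(1/(2*q)) = (8 + D - q)/(2*q))
O = 0 (O = ((4 - 4)*(-4))/2 = (0*(-4))/2 = (1/2)*0 = 0)
O - f(58, 54) = 0 - (8 + 54 - 1*58)/(2*58) = 0 - (8 + 54 - 58)/(2*58) = 0 - 4/(2*58) = 0 - 1*1/29 = 0 - 1/29 = -1/29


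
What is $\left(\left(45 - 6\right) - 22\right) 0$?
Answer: $0$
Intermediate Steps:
$\left(\left(45 - 6\right) - 22\right) 0 = \left(39 - 22\right) 0 = 17 \cdot 0 = 0$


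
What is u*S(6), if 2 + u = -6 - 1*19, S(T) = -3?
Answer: 81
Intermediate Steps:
u = -27 (u = -2 + (-6 - 1*19) = -2 + (-6 - 19) = -2 - 25 = -27)
u*S(6) = -27*(-3) = 81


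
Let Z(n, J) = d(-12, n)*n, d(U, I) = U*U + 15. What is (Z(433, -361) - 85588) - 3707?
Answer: -20448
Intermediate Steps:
d(U, I) = 15 + U² (d(U, I) = U² + 15 = 15 + U²)
Z(n, J) = 159*n (Z(n, J) = (15 + (-12)²)*n = (15 + 144)*n = 159*n)
(Z(433, -361) - 85588) - 3707 = (159*433 - 85588) - 3707 = (68847 - 85588) - 3707 = -16741 - 3707 = -20448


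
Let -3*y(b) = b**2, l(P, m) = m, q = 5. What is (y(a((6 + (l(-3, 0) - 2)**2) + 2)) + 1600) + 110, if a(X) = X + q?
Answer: 4841/3 ≈ 1613.7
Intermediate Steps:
a(X) = 5 + X (a(X) = X + 5 = 5 + X)
y(b) = -b**2/3
(y(a((6 + (l(-3, 0) - 2)**2) + 2)) + 1600) + 110 = (-(5 + ((6 + (0 - 2)**2) + 2))**2/3 + 1600) + 110 = (-(5 + ((6 + (-2)**2) + 2))**2/3 + 1600) + 110 = (-(5 + ((6 + 4) + 2))**2/3 + 1600) + 110 = (-(5 + (10 + 2))**2/3 + 1600) + 110 = (-(5 + 12)**2/3 + 1600) + 110 = (-1/3*17**2 + 1600) + 110 = (-1/3*289 + 1600) + 110 = (-289/3 + 1600) + 110 = 4511/3 + 110 = 4841/3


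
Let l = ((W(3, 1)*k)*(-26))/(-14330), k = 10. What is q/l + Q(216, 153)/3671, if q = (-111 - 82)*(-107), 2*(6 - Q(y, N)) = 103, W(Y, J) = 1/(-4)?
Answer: -434541895155/95446 ≈ -4.5528e+6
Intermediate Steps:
W(Y, J) = -¼
Q(y, N) = -91/2 (Q(y, N) = 6 - ½*103 = 6 - 103/2 = -91/2)
q = 20651 (q = -193*(-107) = 20651)
l = -13/2866 (l = (-¼*10*(-26))/(-14330) = -5/2*(-26)*(-1/14330) = 65*(-1/14330) = -13/2866 ≈ -0.0045359)
q/l + Q(216, 153)/3671 = 20651/(-13/2866) - 91/2/3671 = 20651*(-2866/13) - 91/2*1/3671 = -59185766/13 - 91/7342 = -434541895155/95446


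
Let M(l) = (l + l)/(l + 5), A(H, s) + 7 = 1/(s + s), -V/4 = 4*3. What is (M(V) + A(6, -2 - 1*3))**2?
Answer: 4380649/184900 ≈ 23.692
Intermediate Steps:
V = -48 (V = -16*3 = -4*12 = -48)
A(H, s) = -7 + 1/(2*s) (A(H, s) = -7 + 1/(s + s) = -7 + 1/(2*s))
M(l) = 2*l/(5 + l) (M(l) = (2*l)/(5 + l) = 2*l/(5 + l))
(M(V) + A(6, -2 - 1*3))**2 = (2*(-48)/(5 - 48) + (-7 + 1/(2*(-2 - 1*3))))**2 = (2*(-48)/(-43) + (-7 + 1/(2*(-2 - 3))))**2 = (2*(-48)*(-1/43) + (-7 + (1/2)/(-5)))**2 = (96/43 + (-7 + (1/2)*(-1/5)))**2 = (96/43 + (-7 - 1/10))**2 = (96/43 - 71/10)**2 = (-2093/430)**2 = 4380649/184900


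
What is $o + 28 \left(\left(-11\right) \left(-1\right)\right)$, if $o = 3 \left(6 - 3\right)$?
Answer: $317$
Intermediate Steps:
$o = 9$ ($o = 3 \cdot 3 = 9$)
$o + 28 \left(\left(-11\right) \left(-1\right)\right) = 9 + 28 \left(\left(-11\right) \left(-1\right)\right) = 9 + 28 \cdot 11 = 9 + 308 = 317$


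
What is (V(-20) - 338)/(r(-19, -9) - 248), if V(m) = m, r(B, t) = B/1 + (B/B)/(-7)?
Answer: 1253/935 ≈ 1.3401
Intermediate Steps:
r(B, t) = -1/7 + B (r(B, t) = B*1 + 1*(-1/7) = B - 1/7 = -1/7 + B)
(V(-20) - 338)/(r(-19, -9) - 248) = (-20 - 338)/((-1/7 - 19) - 248) = -358/(-134/7 - 248) = -358/(-1870/7) = -358*(-7/1870) = 1253/935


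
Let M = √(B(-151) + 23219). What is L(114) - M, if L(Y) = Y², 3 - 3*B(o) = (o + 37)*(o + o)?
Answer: 12996 - 4*√734 ≈ 12888.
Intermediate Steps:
B(o) = 1 - 2*o*(37 + o)/3 (B(o) = 1 - (o + 37)*(o + o)/3 = 1 - (37 + o)*2*o/3 = 1 - 2*o*(37 + o)/3)
M = 4*√734 (M = √((1 - 74/3*(-151) - ⅔*(-151)²) + 23219) = √((1 + 11174/3 - ⅔*22801) + 23219) = √((1 + 11174/3 - 45602/3) + 23219) = √(-11475 + 23219) = √11744 = 4*√734 ≈ 108.37)
L(114) - M = 114² - 4*√734 = 12996 - 4*√734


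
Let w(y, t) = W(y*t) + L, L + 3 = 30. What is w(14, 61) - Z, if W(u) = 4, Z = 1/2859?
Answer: 88628/2859 ≈ 31.000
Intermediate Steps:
Z = 1/2859 ≈ 0.00034977
L = 27 (L = -3 + 30 = 27)
w(y, t) = 31 (w(y, t) = 4 + 27 = 31)
w(14, 61) - Z = 31 - 1*1/2859 = 31 - 1/2859 = 88628/2859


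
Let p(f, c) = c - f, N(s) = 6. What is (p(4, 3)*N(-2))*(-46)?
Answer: 276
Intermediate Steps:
(p(4, 3)*N(-2))*(-46) = ((3 - 1*4)*6)*(-46) = ((3 - 4)*6)*(-46) = -1*6*(-46) = -6*(-46) = 276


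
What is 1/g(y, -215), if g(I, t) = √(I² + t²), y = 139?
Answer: √65546/65546 ≈ 0.0039060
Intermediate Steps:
1/g(y, -215) = 1/(√(139² + (-215)²)) = 1/(√(19321 + 46225)) = 1/(√65546) = √65546/65546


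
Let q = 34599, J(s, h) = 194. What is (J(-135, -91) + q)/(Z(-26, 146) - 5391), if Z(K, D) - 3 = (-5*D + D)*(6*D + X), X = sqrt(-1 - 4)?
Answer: -4496751699/66815438516 + 2539889*I*sqrt(5)/33407719258 ≈ -0.067301 + 0.00017*I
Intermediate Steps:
X = I*sqrt(5) (X = sqrt(-5) = I*sqrt(5) ≈ 2.2361*I)
Z(K, D) = 3 - 4*D*(6*D + I*sqrt(5)) (Z(K, D) = 3 + (-5*D + D)*(6*D + I*sqrt(5)) = 3 + (-4*D)*(6*D + I*sqrt(5)) = 3 - 4*D*(6*D + I*sqrt(5)))
(J(-135, -91) + q)/(Z(-26, 146) - 5391) = (194 + 34599)/((3 - 24*146**2 - 4*I*146*sqrt(5)) - 5391) = 34793/((3 - 24*21316 - 584*I*sqrt(5)) - 5391) = 34793/((3 - 511584 - 584*I*sqrt(5)) - 5391) = 34793/((-511581 - 584*I*sqrt(5)) - 5391) = 34793/(-516972 - 584*I*sqrt(5))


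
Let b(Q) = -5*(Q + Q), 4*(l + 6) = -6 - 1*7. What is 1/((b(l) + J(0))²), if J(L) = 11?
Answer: 4/42849 ≈ 9.3351e-5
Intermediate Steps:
l = -37/4 (l = -6 + (-6 - 1*7)/4 = -6 + (-6 - 7)/4 = -6 + (¼)*(-13) = -6 - 13/4 = -37/4 ≈ -9.2500)
b(Q) = -10*Q
1/((b(l) + J(0))²) = 1/((-10*(-37/4) + 11)²) = 1/((185/2 + 11)²) = 1/((207/2)²) = 1/(42849/4) = 4/42849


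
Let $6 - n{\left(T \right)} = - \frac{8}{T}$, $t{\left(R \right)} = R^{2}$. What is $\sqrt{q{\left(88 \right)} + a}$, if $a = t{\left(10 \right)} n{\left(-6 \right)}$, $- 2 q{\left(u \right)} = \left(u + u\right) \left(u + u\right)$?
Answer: $\frac{2 i \sqrt{33798}}{3} \approx 122.56 i$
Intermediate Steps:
$n{\left(T \right)} = 6 + \frac{8}{T}$ ($n{\left(T \right)} = 6 - - \frac{8}{T} = 6 + \frac{8}{T}$)
$q{\left(u \right)} = - 2 u^{2}$ ($q{\left(u \right)} = - \frac{\left(u + u\right) \left(u + u\right)}{2} = - \frac{2 u 2 u}{2} = - \frac{4 u^{2}}{2} = - 2 u^{2}$)
$a = \frac{1400}{3}$ ($a = 10^{2} \left(6 + \frac{8}{-6}\right) = 100 \left(6 + 8 \left(- \frac{1}{6}\right)\right) = 100 \left(6 - \frac{4}{3}\right) = 100 \cdot \frac{14}{3} = \frac{1400}{3} \approx 466.67$)
$\sqrt{q{\left(88 \right)} + a} = \sqrt{- 2 \cdot 88^{2} + \frac{1400}{3}} = \sqrt{\left(-2\right) 7744 + \frac{1400}{3}} = \sqrt{-15488 + \frac{1400}{3}} = \sqrt{- \frac{45064}{3}} = \frac{2 i \sqrt{33798}}{3}$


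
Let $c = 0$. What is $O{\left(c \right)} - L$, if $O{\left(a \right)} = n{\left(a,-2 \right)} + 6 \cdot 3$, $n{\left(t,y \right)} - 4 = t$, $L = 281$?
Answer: $-259$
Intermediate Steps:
$n{\left(t,y \right)} = 4 + t$
$O{\left(a \right)} = 22 + a$ ($O{\left(a \right)} = \left(4 + a\right) + 6 \cdot 3 = \left(4 + a\right) + 18 = 22 + a$)
$O{\left(c \right)} - L = \left(22 + 0\right) - 281 = 22 - 281 = -259$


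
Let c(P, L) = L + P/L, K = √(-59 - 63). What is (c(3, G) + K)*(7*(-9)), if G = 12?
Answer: -3087/4 - 63*I*√122 ≈ -771.75 - 695.86*I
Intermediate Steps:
K = I*√122 (K = √(-122) = I*√122 ≈ 11.045*I)
(c(3, G) + K)*(7*(-9)) = ((12 + 3/12) + I*√122)*(7*(-9)) = ((12 + 3*(1/12)) + I*√122)*(-63) = ((12 + ¼) + I*√122)*(-63) = (49/4 + I*√122)*(-63) = -3087/4 - 63*I*√122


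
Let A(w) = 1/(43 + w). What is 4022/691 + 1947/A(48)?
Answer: 122433329/691 ≈ 1.7718e+5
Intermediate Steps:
4022/691 + 1947/A(48) = 4022/691 + 1947/(1/(43 + 48)) = 4022*(1/691) + 1947/(1/91) = 4022/691 + 1947/(1/91) = 4022/691 + 1947*91 = 4022/691 + 177177 = 122433329/691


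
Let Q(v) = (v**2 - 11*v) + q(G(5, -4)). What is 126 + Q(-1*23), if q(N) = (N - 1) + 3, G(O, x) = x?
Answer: 906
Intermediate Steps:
q(N) = 2 + N (q(N) = (-1 + N) + 3 = 2 + N)
Q(v) = -2 + v**2 - 11*v (Q(v) = (v**2 - 11*v) + (2 - 4) = (v**2 - 11*v) - 2 = -2 + v**2 - 11*v)
126 + Q(-1*23) = 126 + (-2 + (-1*23)**2 - (-11)*23) = 126 + (-2 + (-23)**2 - 11*(-23)) = 126 + (-2 + 529 + 253) = 126 + 780 = 906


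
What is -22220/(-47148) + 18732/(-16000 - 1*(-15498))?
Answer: -109002737/2958537 ≈ -36.843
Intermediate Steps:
-22220/(-47148) + 18732/(-16000 - 1*(-15498)) = -22220*(-1/47148) + 18732/(-16000 + 15498) = 5555/11787 + 18732/(-502) = 5555/11787 + 18732*(-1/502) = 5555/11787 - 9366/251 = -109002737/2958537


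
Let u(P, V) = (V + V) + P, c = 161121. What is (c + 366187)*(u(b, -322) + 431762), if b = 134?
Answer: 227402629616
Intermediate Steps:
u(P, V) = P + 2*V (u(P, V) = 2*V + P = P + 2*V)
(c + 366187)*(u(b, -322) + 431762) = (161121 + 366187)*((134 + 2*(-322)) + 431762) = 527308*((134 - 644) + 431762) = 527308*(-510 + 431762) = 527308*431252 = 227402629616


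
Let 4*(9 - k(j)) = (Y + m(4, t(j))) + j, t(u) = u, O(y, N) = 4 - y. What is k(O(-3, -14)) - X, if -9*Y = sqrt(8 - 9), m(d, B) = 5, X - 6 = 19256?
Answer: -19256 + I/36 ≈ -19256.0 + 0.027778*I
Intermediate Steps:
X = 19262 (X = 6 + 19256 = 19262)
Y = -I/9 (Y = -sqrt(8 - 9)/9 = -I/9 ≈ -0.11111*I)
k(j) = 31/4 - j/4 + I/36 (k(j) = 9 - ((-I/9 + 5) + j)/4 = 9 - ((5 - I/9) + j)/4 = 9 - (5 + j - I/9)/4 = 9 + (-5/4 - j/4 + I/36) = 31/4 - j/4 + I/36)
k(O(-3, -14)) - X = (31/4 - (4 - 1*(-3))/4 + I/36) - 1*19262 = (31/4 - (4 + 3)/4 + I/36) - 19262 = (31/4 - 1/4*7 + I/36) - 19262 = (31/4 - 7/4 + I/36) - 19262 = (6 + I/36) - 19262 = -19256 + I/36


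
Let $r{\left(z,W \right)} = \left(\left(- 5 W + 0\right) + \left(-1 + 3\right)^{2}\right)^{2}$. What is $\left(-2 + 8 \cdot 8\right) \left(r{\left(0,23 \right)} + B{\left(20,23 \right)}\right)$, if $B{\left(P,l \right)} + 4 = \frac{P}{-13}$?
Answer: $\frac{9926262}{13} \approx 7.6356 \cdot 10^{5}$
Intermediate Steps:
$r{\left(z,W \right)} = \left(4 - 5 W\right)^{2}$ ($r{\left(z,W \right)} = \left(- 5 W + 2^{2}\right)^{2} = \left(- 5 W + 4\right)^{2} = \left(4 - 5 W\right)^{2}$)
$B{\left(P,l \right)} = -4 - \frac{P}{13}$ ($B{\left(P,l \right)} = -4 + \frac{P}{-13} = -4 + P \left(- \frac{1}{13}\right) = -4 - \frac{P}{13}$)
$\left(-2 + 8 \cdot 8\right) \left(r{\left(0,23 \right)} + B{\left(20,23 \right)}\right) = \left(-2 + 8 \cdot 8\right) \left(\left(-4 + 5 \cdot 23\right)^{2} - \frac{72}{13}\right) = \left(-2 + 64\right) \left(\left(-4 + 115\right)^{2} - \frac{72}{13}\right) = 62 \left(111^{2} - \frac{72}{13}\right) = 62 \left(12321 - \frac{72}{13}\right) = 62 \cdot \frac{160101}{13} = \frac{9926262}{13}$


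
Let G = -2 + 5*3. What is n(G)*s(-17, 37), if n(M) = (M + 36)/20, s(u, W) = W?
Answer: 1813/20 ≈ 90.650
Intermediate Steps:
G = 13 (G = -2 + 15 = 13)
n(M) = 9/5 + M/20 (n(M) = (36 + M)*(1/20) = 9/5 + M/20)
n(G)*s(-17, 37) = (9/5 + (1/20)*13)*37 = (9/5 + 13/20)*37 = (49/20)*37 = 1813/20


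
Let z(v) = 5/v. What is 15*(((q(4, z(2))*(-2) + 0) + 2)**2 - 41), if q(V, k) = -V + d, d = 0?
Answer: 885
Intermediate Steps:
q(V, k) = -V (q(V, k) = -V + 0 = -V)
15*(((q(4, z(2))*(-2) + 0) + 2)**2 - 41) = 15*(((-1*4*(-2) + 0) + 2)**2 - 41) = 15*(((-4*(-2) + 0) + 2)**2 - 41) = 15*(((8 + 0) + 2)**2 - 41) = 15*((8 + 2)**2 - 41) = 15*(10**2 - 41) = 15*(100 - 41) = 15*59 = 885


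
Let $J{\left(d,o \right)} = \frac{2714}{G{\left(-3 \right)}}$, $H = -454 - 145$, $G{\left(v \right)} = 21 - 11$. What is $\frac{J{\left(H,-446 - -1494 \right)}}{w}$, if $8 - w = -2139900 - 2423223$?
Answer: $\frac{59}{991985} \approx 5.9477 \cdot 10^{-5}$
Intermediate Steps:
$G{\left(v \right)} = 10$
$H = -599$
$J{\left(d,o \right)} = \frac{1357}{5}$ ($J{\left(d,o \right)} = \frac{2714}{10} = 2714 \cdot \frac{1}{10} = \frac{1357}{5}$)
$w = 4563131$ ($w = 8 - \left(-2139900 - 2423223\right) = 8 - -4563123 = 8 + 4563123 = 4563131$)
$\frac{J{\left(H,-446 - -1494 \right)}}{w} = \frac{1357}{5 \cdot 4563131} = \frac{1357}{5} \cdot \frac{1}{4563131} = \frac{59}{991985}$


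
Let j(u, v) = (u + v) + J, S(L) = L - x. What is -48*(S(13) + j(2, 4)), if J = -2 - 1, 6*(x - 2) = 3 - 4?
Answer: -680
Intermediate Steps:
x = 11/6 (x = 2 + (3 - 4)/6 = 2 + (⅙)*(-1) = 2 - ⅙ = 11/6 ≈ 1.8333)
S(L) = -11/6 + L (S(L) = L - 1*11/6 = L - 11/6 = -11/6 + L)
J = -3
j(u, v) = -3 + u + v (j(u, v) = (u + v) - 3 = -3 + u + v)
-48*(S(13) + j(2, 4)) = -48*((-11/6 + 13) + (-3 + 2 + 4)) = -48*(67/6 + 3) = -48*85/6 = -680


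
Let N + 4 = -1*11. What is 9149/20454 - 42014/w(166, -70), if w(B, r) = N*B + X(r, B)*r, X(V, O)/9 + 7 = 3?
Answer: -20454283/14610 ≈ -1400.0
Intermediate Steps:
X(V, O) = -36 (X(V, O) = -63 + 9*3 = -63 + 27 = -36)
N = -15 (N = -4 - 1*11 = -4 - 11 = -15)
w(B, r) = -36*r - 15*B (w(B, r) = -15*B - 36*r = -36*r - 15*B)
9149/20454 - 42014/w(166, -70) = 9149/20454 - 42014/(-36*(-70) - 15*166) = 9149*(1/20454) - 42014/(2520 - 2490) = 1307/2922 - 42014/30 = 1307/2922 - 42014*1/30 = 1307/2922 - 21007/15 = -20454283/14610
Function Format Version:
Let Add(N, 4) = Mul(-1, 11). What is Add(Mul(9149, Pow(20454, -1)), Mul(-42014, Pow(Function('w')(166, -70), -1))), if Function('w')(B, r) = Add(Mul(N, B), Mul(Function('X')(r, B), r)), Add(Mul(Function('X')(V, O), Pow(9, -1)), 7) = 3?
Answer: Rational(-20454283, 14610) ≈ -1400.0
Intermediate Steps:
Function('X')(V, O) = -36 (Function('X')(V, O) = Add(-63, Mul(9, 3)) = Add(-63, 27) = -36)
N = -15 (N = Add(-4, Mul(-1, 11)) = Add(-4, -11) = -15)
Function('w')(B, r) = Add(Mul(-36, r), Mul(-15, B)) (Function('w')(B, r) = Add(Mul(-15, B), Mul(-36, r)) = Add(Mul(-36, r), Mul(-15, B)))
Add(Mul(9149, Pow(20454, -1)), Mul(-42014, Pow(Function('w')(166, -70), -1))) = Add(Mul(9149, Pow(20454, -1)), Mul(-42014, Pow(Add(Mul(-36, -70), Mul(-15, 166)), -1))) = Add(Mul(9149, Rational(1, 20454)), Mul(-42014, Pow(Add(2520, -2490), -1))) = Add(Rational(1307, 2922), Mul(-42014, Pow(30, -1))) = Add(Rational(1307, 2922), Mul(-42014, Rational(1, 30))) = Add(Rational(1307, 2922), Rational(-21007, 15)) = Rational(-20454283, 14610)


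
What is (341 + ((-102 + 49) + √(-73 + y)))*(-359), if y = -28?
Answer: -103392 - 359*I*√101 ≈ -1.0339e+5 - 3607.9*I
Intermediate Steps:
(341 + ((-102 + 49) + √(-73 + y)))*(-359) = (341 + ((-102 + 49) + √(-73 - 28)))*(-359) = (341 + (-53 + √(-101)))*(-359) = (341 + (-53 + I*√101))*(-359) = (288 + I*√101)*(-359) = -103392 - 359*I*√101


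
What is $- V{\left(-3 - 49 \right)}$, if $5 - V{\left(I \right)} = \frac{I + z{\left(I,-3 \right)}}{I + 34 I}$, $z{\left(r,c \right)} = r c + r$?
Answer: $- \frac{176}{35} \approx -5.0286$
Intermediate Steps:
$z{\left(r,c \right)} = r + c r$ ($z{\left(r,c \right)} = c r + r = r + c r$)
$V{\left(I \right)} = \frac{176}{35}$ ($V{\left(I \right)} = 5 - \frac{I + I \left(1 - 3\right)}{I + 34 I} = 5 - \frac{I + I \left(-2\right)}{35 I} = 5 - \left(I - 2 I\right) \frac{1}{35 I} = 5 - - I \frac{1}{35 I} = 5 - - \frac{1}{35} = 5 + \frac{1}{35} = \frac{176}{35}$)
$- V{\left(-3 - 49 \right)} = \left(-1\right) \frac{176}{35} = - \frac{176}{35}$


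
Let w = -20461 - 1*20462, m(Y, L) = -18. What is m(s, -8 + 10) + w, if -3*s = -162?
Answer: -40941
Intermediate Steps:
s = 54 (s = -⅓*(-162) = 54)
w = -40923 (w = -20461 - 20462 = -40923)
m(s, -8 + 10) + w = -18 - 40923 = -40941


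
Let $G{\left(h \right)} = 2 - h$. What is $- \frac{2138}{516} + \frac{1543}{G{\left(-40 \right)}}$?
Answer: $\frac{9811}{301} \approx 32.595$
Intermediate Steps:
$- \frac{2138}{516} + \frac{1543}{G{\left(-40 \right)}} = - \frac{2138}{516} + \frac{1543}{2 - -40} = \left(-2138\right) \frac{1}{516} + \frac{1543}{2 + 40} = - \frac{1069}{258} + \frac{1543}{42} = \frac{9811}{301}$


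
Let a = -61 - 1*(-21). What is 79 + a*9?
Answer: -281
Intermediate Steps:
a = -40 (a = -61 + 21 = -40)
79 + a*9 = 79 - 40*9 = 79 - 360 = -281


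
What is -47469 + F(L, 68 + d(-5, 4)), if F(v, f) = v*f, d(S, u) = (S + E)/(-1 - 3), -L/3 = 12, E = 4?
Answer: -49926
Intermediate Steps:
L = -36 (L = -3*12 = -36)
d(S, u) = -1 - S/4 (d(S, u) = (S + 4)/(-1 - 3) = (4 + S)/(-4) = (4 + S)*(-1/4) = -1 - S/4)
F(v, f) = f*v
-47469 + F(L, 68 + d(-5, 4)) = -47469 + (68 + (-1 - 1/4*(-5)))*(-36) = -47469 + (68 + (-1 + 5/4))*(-36) = -47469 + (68 + 1/4)*(-36) = -47469 + (273/4)*(-36) = -47469 - 2457 = -49926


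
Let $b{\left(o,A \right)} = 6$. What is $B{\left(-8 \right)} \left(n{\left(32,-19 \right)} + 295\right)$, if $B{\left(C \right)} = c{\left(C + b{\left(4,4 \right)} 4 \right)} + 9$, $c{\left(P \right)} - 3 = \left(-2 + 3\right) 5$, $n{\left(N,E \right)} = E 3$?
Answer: $4046$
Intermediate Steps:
$n{\left(N,E \right)} = 3 E$
$c{\left(P \right)} = 8$ ($c{\left(P \right)} = 3 + \left(-2 + 3\right) 5 = 3 + 1 \cdot 5 = 3 + 5 = 8$)
$B{\left(C \right)} = 17$ ($B{\left(C \right)} = 8 + 9 = 17$)
$B{\left(-8 \right)} \left(n{\left(32,-19 \right)} + 295\right) = 17 \left(3 \left(-19\right) + 295\right) = 17 \left(-57 + 295\right) = 17 \cdot 238 = 4046$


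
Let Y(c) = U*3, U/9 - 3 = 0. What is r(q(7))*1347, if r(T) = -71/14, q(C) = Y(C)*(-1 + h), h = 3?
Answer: -95637/14 ≈ -6831.2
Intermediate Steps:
U = 27 (U = 27 + 9*0 = 27 + 0 = 27)
Y(c) = 81 (Y(c) = 27*3 = 81)
q(C) = 162 (q(C) = 81*(-1 + 3) = 81*2 = 162)
r(T) = -71/14 (r(T) = -71*1/14 = -71/14)
r(q(7))*1347 = -71/14*1347 = -95637/14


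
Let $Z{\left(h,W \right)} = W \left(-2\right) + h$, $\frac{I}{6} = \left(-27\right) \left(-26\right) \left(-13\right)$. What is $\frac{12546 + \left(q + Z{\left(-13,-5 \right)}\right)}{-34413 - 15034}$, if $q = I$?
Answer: $\frac{42213}{49447} \approx 0.8537$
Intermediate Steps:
$I = -54756$ ($I = 6 \left(-27\right) \left(-26\right) \left(-13\right) = 6 \cdot 702 \left(-13\right) = 6 \left(-9126\right) = -54756$)
$Z{\left(h,W \right)} = h - 2 W$ ($Z{\left(h,W \right)} = - 2 W + h = h - 2 W$)
$q = -54756$
$\frac{12546 + \left(q + Z{\left(-13,-5 \right)}\right)}{-34413 - 15034} = \frac{12546 - 54759}{-34413 - 15034} = \frac{12546 + \left(-54756 + \left(-13 + 10\right)\right)}{-49447} = \left(12546 - 54759\right) \left(- \frac{1}{49447}\right) = \left(-42213\right) \left(- \frac{1}{49447}\right) = \frac{42213}{49447}$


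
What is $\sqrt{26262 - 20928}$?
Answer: $\sqrt{5334} \approx 73.034$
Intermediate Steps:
$\sqrt{26262 - 20928} = \sqrt{5334}$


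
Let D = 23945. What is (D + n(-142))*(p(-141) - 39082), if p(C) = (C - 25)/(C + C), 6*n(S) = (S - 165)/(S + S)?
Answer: -224841798809173/240264 ≈ -9.3581e+8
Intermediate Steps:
n(S) = (-165 + S)/(12*S) (n(S) = ((S - 165)/(S + S))/6 = ((-165 + S)/((2*S)))/6 = ((-165 + S)*(1/(2*S)))/6 = ((-165 + S)/(2*S))/6 = (-165 + S)/(12*S))
p(C) = (-25 + C)/(2*C) (p(C) = (-25 + C)/((2*C)) = (-25 + C)*(1/(2*C)) = (-25 + C)/(2*C))
(D + n(-142))*(p(-141) - 39082) = (23945 + (1/12)*(-165 - 142)/(-142))*((½)*(-25 - 141)/(-141) - 39082) = (23945 + (1/12)*(-1/142)*(-307))*((½)*(-1/141)*(-166) - 39082) = (23945 + 307/1704)*(83/141 - 39082) = (40802587/1704)*(-5510479/141) = -224841798809173/240264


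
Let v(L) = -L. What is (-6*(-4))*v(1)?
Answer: -24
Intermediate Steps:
(-6*(-4))*v(1) = (-6*(-4))*(-1*1) = 24*(-1) = -24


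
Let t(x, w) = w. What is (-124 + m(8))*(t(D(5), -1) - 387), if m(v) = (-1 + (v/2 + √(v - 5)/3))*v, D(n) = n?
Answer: 38800 - 3104*√3/3 ≈ 37008.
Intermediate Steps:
m(v) = v*(-1 + v/2 + √(-5 + v)/3) (m(v) = (-1 + (v*(½) + √(-5 + v)*(⅓)))*v = (-1 + (v/2 + √(-5 + v)/3))*v = (-1 + v/2 + √(-5 + v)/3)*v = v*(-1 + v/2 + √(-5 + v)/3))
(-124 + m(8))*(t(D(5), -1) - 387) = (-124 + (⅙)*8*(-6 + 2*√(-5 + 8) + 3*8))*(-1 - 387) = (-124 + (⅙)*8*(-6 + 2*√3 + 24))*(-388) = (-124 + (⅙)*8*(18 + 2*√3))*(-388) = (-124 + (24 + 8*√3/3))*(-388) = (-100 + 8*√3/3)*(-388) = 38800 - 3104*√3/3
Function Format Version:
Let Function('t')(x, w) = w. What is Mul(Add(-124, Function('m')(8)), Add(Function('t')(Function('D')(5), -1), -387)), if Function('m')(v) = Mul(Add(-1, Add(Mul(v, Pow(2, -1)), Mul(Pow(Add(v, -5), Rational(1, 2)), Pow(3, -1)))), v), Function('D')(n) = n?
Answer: Add(38800, Mul(Rational(-3104, 3), Pow(3, Rational(1, 2)))) ≈ 37008.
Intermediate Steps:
Function('m')(v) = Mul(v, Add(-1, Mul(Rational(1, 2), v), Mul(Rational(1, 3), Pow(Add(-5, v), Rational(1, 2))))) (Function('m')(v) = Mul(Add(-1, Add(Mul(v, Rational(1, 2)), Mul(Pow(Add(-5, v), Rational(1, 2)), Rational(1, 3)))), v) = Mul(Add(-1, Add(Mul(Rational(1, 2), v), Mul(Rational(1, 3), Pow(Add(-5, v), Rational(1, 2))))), v) = Mul(Add(-1, Mul(Rational(1, 2), v), Mul(Rational(1, 3), Pow(Add(-5, v), Rational(1, 2)))), v) = Mul(v, Add(-1, Mul(Rational(1, 2), v), Mul(Rational(1, 3), Pow(Add(-5, v), Rational(1, 2))))))
Mul(Add(-124, Function('m')(8)), Add(Function('t')(Function('D')(5), -1), -387)) = Mul(Add(-124, Mul(Rational(1, 6), 8, Add(-6, Mul(2, Pow(Add(-5, 8), Rational(1, 2))), Mul(3, 8)))), Add(-1, -387)) = Mul(Add(-124, Mul(Rational(1, 6), 8, Add(-6, Mul(2, Pow(3, Rational(1, 2))), 24))), -388) = Mul(Add(-124, Mul(Rational(1, 6), 8, Add(18, Mul(2, Pow(3, Rational(1, 2)))))), -388) = Mul(Add(-124, Add(24, Mul(Rational(8, 3), Pow(3, Rational(1, 2))))), -388) = Mul(Add(-100, Mul(Rational(8, 3), Pow(3, Rational(1, 2)))), -388) = Add(38800, Mul(Rational(-3104, 3), Pow(3, Rational(1, 2))))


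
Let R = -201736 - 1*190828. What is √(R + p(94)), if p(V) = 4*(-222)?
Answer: 2*I*√98363 ≈ 627.26*I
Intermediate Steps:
p(V) = -888
R = -392564 (R = -201736 - 190828 = -392564)
√(R + p(94)) = √(-392564 - 888) = √(-393452) = 2*I*√98363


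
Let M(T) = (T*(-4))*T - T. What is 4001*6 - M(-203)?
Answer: 188639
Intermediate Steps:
M(T) = -T - 4*T**2 (M(T) = (-4*T)*T - T = -4*T**2 - T = -T - 4*T**2)
4001*6 - M(-203) = 4001*6 - (-1)*(-203)*(1 + 4*(-203)) = 24006 - (-1)*(-203)*(1 - 812) = 24006 - (-1)*(-203)*(-811) = 24006 - 1*(-164633) = 24006 + 164633 = 188639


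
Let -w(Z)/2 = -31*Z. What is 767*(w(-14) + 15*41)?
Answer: -194051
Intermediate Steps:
w(Z) = 62*Z (w(Z) = -(-62)*Z = 62*Z)
767*(w(-14) + 15*41) = 767*(62*(-14) + 15*41) = 767*(-868 + 615) = 767*(-253) = -194051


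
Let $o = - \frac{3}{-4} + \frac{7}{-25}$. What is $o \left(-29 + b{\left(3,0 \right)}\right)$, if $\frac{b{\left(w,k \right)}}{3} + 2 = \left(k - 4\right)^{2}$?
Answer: $\frac{611}{100} \approx 6.11$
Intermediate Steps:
$o = \frac{47}{100}$ ($o = \left(-3\right) \left(- \frac{1}{4}\right) + 7 \left(- \frac{1}{25}\right) = \frac{3}{4} - \frac{7}{25} = \frac{47}{100} \approx 0.47$)
$b{\left(w,k \right)} = -6 + 3 \left(-4 + k\right)^{2}$ ($b{\left(w,k \right)} = -6 + 3 \left(k - 4\right)^{2} = -6 + 3 \left(-4 + k\right)^{2}$)
$o \left(-29 + b{\left(3,0 \right)}\right) = \frac{47 \left(-29 - \left(6 - 3 \left(-4 + 0\right)^{2}\right)\right)}{100} = \frac{47 \left(-29 - \left(6 - 3 \left(-4\right)^{2}\right)\right)}{100} = \frac{47 \left(-29 + \left(-6 + 3 \cdot 16\right)\right)}{100} = \frac{47 \left(-29 + \left(-6 + 48\right)\right)}{100} = \frac{47 \left(-29 + 42\right)}{100} = \frac{47}{100} \cdot 13 = \frac{611}{100}$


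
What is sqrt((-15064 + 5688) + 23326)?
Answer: 15*sqrt(62) ≈ 118.11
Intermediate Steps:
sqrt((-15064 + 5688) + 23326) = sqrt(-9376 + 23326) = sqrt(13950) = 15*sqrt(62)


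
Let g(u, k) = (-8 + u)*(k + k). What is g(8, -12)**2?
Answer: 0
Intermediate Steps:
g(u, k) = 2*k*(-8 + u) (g(u, k) = (-8 + u)*(2*k) = 2*k*(-8 + u))
g(8, -12)**2 = (2*(-12)*(-8 + 8))**2 = (2*(-12)*0)**2 = 0**2 = 0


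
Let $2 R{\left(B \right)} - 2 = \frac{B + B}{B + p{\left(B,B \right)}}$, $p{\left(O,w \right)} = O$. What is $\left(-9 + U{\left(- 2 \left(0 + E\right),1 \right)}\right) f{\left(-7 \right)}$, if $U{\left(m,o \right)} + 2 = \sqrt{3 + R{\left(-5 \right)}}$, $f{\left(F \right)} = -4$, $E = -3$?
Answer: $44 - 6 \sqrt{2} \approx 35.515$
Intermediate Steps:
$R{\left(B \right)} = \frac{3}{2}$ ($R{\left(B \right)} = 1 + \frac{\left(B + B\right) \frac{1}{B + B}}{2} = 1 + \frac{2 B \frac{1}{2 B}}{2} = 1 + \frac{1}{2} \cdot 1 = 1 + \frac{1}{2} = \frac{3}{2}$)
$U{\left(m,o \right)} = -2 + \frac{3 \sqrt{2}}{2}$ ($U{\left(m,o \right)} = -2 + \sqrt{3 + \frac{3}{2}} = -2 + \sqrt{\frac{9}{2}} = -2 + \frac{3 \sqrt{2}}{2}$)
$\left(-9 + U{\left(- 2 \left(0 + E\right),1 \right)}\right) f{\left(-7 \right)} = \left(-9 - \left(2 - \frac{3 \sqrt{2}}{2}\right)\right) \left(-4\right) = \left(-11 + \frac{3 \sqrt{2}}{2}\right) \left(-4\right) = 44 - 6 \sqrt{2}$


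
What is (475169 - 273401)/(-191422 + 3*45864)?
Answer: -14412/3845 ≈ -3.7482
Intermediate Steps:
(475169 - 273401)/(-191422 + 3*45864) = 201768/(-191422 + 137592) = 201768/(-53830) = 201768*(-1/53830) = -14412/3845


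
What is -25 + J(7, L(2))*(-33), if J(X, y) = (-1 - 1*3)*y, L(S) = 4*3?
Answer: 1559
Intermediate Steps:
L(S) = 12
J(X, y) = -4*y (J(X, y) = (-1 - 3)*y = -4*y)
-25 + J(7, L(2))*(-33) = -25 - 4*12*(-33) = -25 - 48*(-33) = -25 + 1584 = 1559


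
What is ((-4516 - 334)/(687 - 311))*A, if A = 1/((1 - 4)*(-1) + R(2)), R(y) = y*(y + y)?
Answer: -2425/2068 ≈ -1.1726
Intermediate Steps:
R(y) = 2*y² (R(y) = y*(2*y) = 2*y²)
A = 1/11 (A = 1/((1 - 4)*(-1) + 2*2²) = 1/(-3*(-1) + 2*4) = 1/(3 + 8) = 1/11 ≈ 0.090909)
((-4516 - 334)/(687 - 311))*A = ((-4516 - 334)/(687 - 311))*(1/11) = -4850/376*(1/11) = -4850*1/376*(1/11) = -2425/188*1/11 = -2425/2068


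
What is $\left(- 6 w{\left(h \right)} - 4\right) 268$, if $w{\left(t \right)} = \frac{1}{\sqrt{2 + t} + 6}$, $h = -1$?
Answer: $- \frac{9112}{7} \approx -1301.7$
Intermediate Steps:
$w{\left(t \right)} = \frac{1}{6 + \sqrt{2 + t}}$
$\left(- 6 w{\left(h \right)} - 4\right) 268 = \left(- \frac{6}{6 + \sqrt{2 - 1}} - 4\right) 268 = \left(- \frac{6}{6 + \sqrt{1}} - 4\right) 268 = \left(- \frac{6}{6 + 1} - 4\right) 268 = \left(- \frac{6}{7} - 4\right) 268 = \left(- \frac{34}{7}\right) 268 = - \frac{9112}{7}$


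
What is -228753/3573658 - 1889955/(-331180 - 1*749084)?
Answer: 1084489862433/643415680952 ≈ 1.6855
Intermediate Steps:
-228753/3573658 - 1889955/(-331180 - 1*749084) = -228753*1/3573658 - 1889955/(-331180 - 749084) = -228753/3573658 - 1889955/(-1080264) = -228753/3573658 - 1889955*(-1/1080264) = -228753/3573658 + 629985/360088 = 1084489862433/643415680952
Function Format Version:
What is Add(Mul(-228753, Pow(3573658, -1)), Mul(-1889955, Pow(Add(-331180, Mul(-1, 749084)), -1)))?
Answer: Rational(1084489862433, 643415680952) ≈ 1.6855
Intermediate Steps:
Add(Mul(-228753, Pow(3573658, -1)), Mul(-1889955, Pow(Add(-331180, Mul(-1, 749084)), -1))) = Add(Mul(-228753, Rational(1, 3573658)), Mul(-1889955, Pow(Add(-331180, -749084), -1))) = Add(Rational(-228753, 3573658), Mul(-1889955, Pow(-1080264, -1))) = Add(Rational(-228753, 3573658), Mul(-1889955, Rational(-1, 1080264))) = Add(Rational(-228753, 3573658), Rational(629985, 360088)) = Rational(1084489862433, 643415680952)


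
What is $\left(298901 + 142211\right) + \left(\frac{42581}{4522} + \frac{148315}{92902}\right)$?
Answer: $\frac{6618465437965}{15003673} \approx 4.4112 \cdot 10^{5}$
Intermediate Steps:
$\left(298901 + 142211\right) + \left(\frac{42581}{4522} + \frac{148315}{92902}\right) = 441112 + \left(42581 \cdot \frac{1}{4522} + 148315 \cdot \frac{1}{92902}\right) = 441112 + \left(\frac{6083}{646} + \frac{148315}{92902}\right) = 441112 + \frac{165233589}{15003673} = \frac{6618465437965}{15003673}$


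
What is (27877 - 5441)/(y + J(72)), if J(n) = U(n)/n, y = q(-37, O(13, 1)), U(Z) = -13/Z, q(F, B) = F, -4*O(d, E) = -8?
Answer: -116308224/191821 ≈ -606.34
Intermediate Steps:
O(d, E) = 2 (O(d, E) = -¼*(-8) = 2)
y = -37
J(n) = -13/n² (J(n) = (-13/n)/n = -13/n²)
(27877 - 5441)/(y + J(72)) = (27877 - 5441)/(-37 - 13/72²) = 22436/(-37 - 13*1/5184) = 22436/(-37 - 13/5184) = 22436/(-191821/5184) = 22436*(-5184/191821) = -116308224/191821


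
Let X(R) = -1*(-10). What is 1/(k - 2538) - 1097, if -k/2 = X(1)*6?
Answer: -2915827/2658 ≈ -1097.0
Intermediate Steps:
X(R) = 10
k = -120 (k = -20*6 = -2*60 = -120)
1/(k - 2538) - 1097 = 1/(-120 - 2538) - 1097 = 1/(-2658) - 1097 = -1/2658 - 1097 = -2915827/2658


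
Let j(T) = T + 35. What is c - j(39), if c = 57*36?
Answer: 1978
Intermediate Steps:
c = 2052
j(T) = 35 + T
c - j(39) = 2052 - (35 + 39) = 2052 - 1*74 = 2052 - 74 = 1978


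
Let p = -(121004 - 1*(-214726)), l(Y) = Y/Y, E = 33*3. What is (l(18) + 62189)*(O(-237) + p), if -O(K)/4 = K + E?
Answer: -20844719820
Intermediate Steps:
E = 99
O(K) = -396 - 4*K (O(K) = -4*(K + 99) = -4*(99 + K) = -396 - 4*K)
l(Y) = 1
p = -335730 (p = -(121004 + 214726) = -1*335730 = -335730)
(l(18) + 62189)*(O(-237) + p) = (1 + 62189)*((-396 - 4*(-237)) - 335730) = 62190*((-396 + 948) - 335730) = 62190*(552 - 335730) = 62190*(-335178) = -20844719820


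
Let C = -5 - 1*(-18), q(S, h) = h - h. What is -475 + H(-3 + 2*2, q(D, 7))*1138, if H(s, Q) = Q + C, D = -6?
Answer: 14319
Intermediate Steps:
q(S, h) = 0
C = 13 (C = -5 + 18 = 13)
H(s, Q) = 13 + Q (H(s, Q) = Q + 13 = 13 + Q)
-475 + H(-3 + 2*2, q(D, 7))*1138 = -475 + (13 + 0)*1138 = -475 + 13*1138 = -475 + 14794 = 14319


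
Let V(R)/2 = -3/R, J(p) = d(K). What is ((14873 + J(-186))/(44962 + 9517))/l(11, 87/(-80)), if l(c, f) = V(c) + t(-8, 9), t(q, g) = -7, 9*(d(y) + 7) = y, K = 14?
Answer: -1471888/40695813 ≈ -0.036168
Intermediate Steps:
d(y) = -7 + y/9
J(p) = -49/9 (J(p) = -7 + (⅑)*14 = -7 + 14/9 = -49/9)
V(R) = -6/R (V(R) = 2*(-3/R) = -6/R)
l(c, f) = -7 - 6/c (l(c, f) = -6/c - 7 = -7 - 6/c)
((14873 + J(-186))/(44962 + 9517))/l(11, 87/(-80)) = ((14873 - 49/9)/(44962 + 9517))/(-7 - 6/11) = ((133808/9)/54479)/(-7 - 6*1/11) = ((133808/9)*(1/54479))/(-7 - 6/11) = 133808/(490311*(-83/11)) = (133808/490311)*(-11/83) = -1471888/40695813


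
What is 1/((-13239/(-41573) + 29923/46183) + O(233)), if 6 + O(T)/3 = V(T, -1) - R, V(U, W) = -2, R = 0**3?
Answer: -1919965859/44223775000 ≈ -0.043415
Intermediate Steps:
R = 0
O(T) = -24 (O(T) = -18 + 3*(-2 - 1*0) = -18 + 3*(-2 + 0) = -18 + 3*(-2) = -18 - 6 = -24)
1/((-13239/(-41573) + 29923/46183) + O(233)) = 1/((-13239/(-41573) + 29923/46183) - 24) = 1/((-13239*(-1/41573) + 29923*(1/46183)) - 24) = 1/((13239/41573 + 29923/46183) - 24) = 1/(1855405616/1919965859 - 24) = 1/(-44223775000/1919965859) = -1919965859/44223775000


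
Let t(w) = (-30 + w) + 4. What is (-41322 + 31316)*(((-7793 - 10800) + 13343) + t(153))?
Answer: 51260738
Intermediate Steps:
t(w) = -26 + w
(-41322 + 31316)*(((-7793 - 10800) + 13343) + t(153)) = (-41322 + 31316)*(((-7793 - 10800) + 13343) + (-26 + 153)) = -10006*((-18593 + 13343) + 127) = -10006*(-5250 + 127) = -10006*(-5123) = 51260738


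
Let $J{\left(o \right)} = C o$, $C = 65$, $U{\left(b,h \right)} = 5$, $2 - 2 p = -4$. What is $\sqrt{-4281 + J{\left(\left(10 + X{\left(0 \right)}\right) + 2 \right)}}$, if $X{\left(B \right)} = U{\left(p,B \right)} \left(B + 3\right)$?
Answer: $i \sqrt{2526} \approx 50.259 i$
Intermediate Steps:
$p = 3$ ($p = 1 - -2 = 1 + 2 = 3$)
$X{\left(B \right)} = 15 + 5 B$ ($X{\left(B \right)} = 5 \left(B + 3\right) = 5 \left(3 + B\right) = 15 + 5 B$)
$J{\left(o \right)} = 65 o$
$\sqrt{-4281 + J{\left(\left(10 + X{\left(0 \right)}\right) + 2 \right)}} = \sqrt{-4281 + 65 \left(\left(10 + \left(15 + 5 \cdot 0\right)\right) + 2\right)} = \sqrt{-4281 + 65 \left(\left(10 + \left(15 + 0\right)\right) + 2\right)} = \sqrt{-4281 + 65 \left(\left(10 + 15\right) + 2\right)} = \sqrt{-4281 + 65 \left(25 + 2\right)} = \sqrt{-4281 + 65 \cdot 27} = \sqrt{-4281 + 1755} = \sqrt{-2526} = i \sqrt{2526}$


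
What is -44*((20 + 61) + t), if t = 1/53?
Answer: -188936/53 ≈ -3564.8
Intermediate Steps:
t = 1/53 ≈ 0.018868
-44*((20 + 61) + t) = -44*((20 + 61) + 1/53) = -44*(81 + 1/53) = -44*4294/53 = -188936/53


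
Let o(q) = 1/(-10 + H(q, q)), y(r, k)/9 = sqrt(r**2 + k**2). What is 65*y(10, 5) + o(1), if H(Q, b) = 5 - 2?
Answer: -1/7 + 2925*sqrt(5) ≈ 6540.4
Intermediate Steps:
H(Q, b) = 3
y(r, k) = 9*sqrt(k**2 + r**2) (y(r, k) = 9*sqrt(r**2 + k**2) = 9*sqrt(k**2 + r**2))
o(q) = -1/7 (o(q) = 1/(-10 + 3) = 1/(-7) = -1/7)
65*y(10, 5) + o(1) = 65*(9*sqrt(5**2 + 10**2)) - 1/7 = 65*(9*sqrt(25 + 100)) - 1/7 = 65*(9*sqrt(125)) - 1/7 = 65*(9*(5*sqrt(5))) - 1/7 = 65*(45*sqrt(5)) - 1/7 = 2925*sqrt(5) - 1/7 = -1/7 + 2925*sqrt(5)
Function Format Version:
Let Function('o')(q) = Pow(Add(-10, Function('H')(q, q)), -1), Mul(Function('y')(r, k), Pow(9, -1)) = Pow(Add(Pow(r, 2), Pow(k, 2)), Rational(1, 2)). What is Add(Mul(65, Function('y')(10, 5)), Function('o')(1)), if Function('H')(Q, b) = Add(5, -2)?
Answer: Add(Rational(-1, 7), Mul(2925, Pow(5, Rational(1, 2)))) ≈ 6540.4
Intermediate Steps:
Function('H')(Q, b) = 3
Function('y')(r, k) = Mul(9, Pow(Add(Pow(k, 2), Pow(r, 2)), Rational(1, 2))) (Function('y')(r, k) = Mul(9, Pow(Add(Pow(r, 2), Pow(k, 2)), Rational(1, 2))) = Mul(9, Pow(Add(Pow(k, 2), Pow(r, 2)), Rational(1, 2))))
Function('o')(q) = Rational(-1, 7) (Function('o')(q) = Pow(Add(-10, 3), -1) = Pow(-7, -1) = Rational(-1, 7))
Add(Mul(65, Function('y')(10, 5)), Function('o')(1)) = Add(Mul(65, Mul(9, Pow(Add(Pow(5, 2), Pow(10, 2)), Rational(1, 2)))), Rational(-1, 7)) = Add(Mul(65, Mul(9, Pow(Add(25, 100), Rational(1, 2)))), Rational(-1, 7)) = Add(Mul(65, Mul(9, Pow(125, Rational(1, 2)))), Rational(-1, 7)) = Add(Mul(65, Mul(9, Mul(5, Pow(5, Rational(1, 2))))), Rational(-1, 7)) = Add(Mul(65, Mul(45, Pow(5, Rational(1, 2)))), Rational(-1, 7)) = Add(Mul(2925, Pow(5, Rational(1, 2))), Rational(-1, 7)) = Add(Rational(-1, 7), Mul(2925, Pow(5, Rational(1, 2))))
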